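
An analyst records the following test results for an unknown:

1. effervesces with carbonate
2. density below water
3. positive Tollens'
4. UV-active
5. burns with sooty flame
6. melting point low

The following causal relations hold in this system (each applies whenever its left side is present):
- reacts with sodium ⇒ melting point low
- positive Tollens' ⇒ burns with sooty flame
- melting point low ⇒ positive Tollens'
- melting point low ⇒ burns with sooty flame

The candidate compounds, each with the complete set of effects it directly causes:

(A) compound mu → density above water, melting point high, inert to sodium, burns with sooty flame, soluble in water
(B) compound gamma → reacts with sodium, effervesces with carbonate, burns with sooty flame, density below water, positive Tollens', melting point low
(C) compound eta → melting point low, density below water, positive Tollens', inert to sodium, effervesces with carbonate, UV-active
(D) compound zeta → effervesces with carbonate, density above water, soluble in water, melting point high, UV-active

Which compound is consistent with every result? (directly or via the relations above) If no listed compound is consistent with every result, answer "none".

C

Per-candidate check:
(A) compound mu — fails on effervesces with carbonate, density below water, positive Tollens', UV-active, melting point low (predicts density above water, not density below water; predicts melting point high, not melting point low)
(B) compound gamma — effervesces with carbonate ✓; density below water ✓; positive Tollens' ✓; UV-active ✗; burns with sooty flame ✓; melting point low ✓
(C) compound eta — accounts for every observation (burns with sooty flame by melting point low → burns with sooty flame)
(D) compound zeta — fails on density below water, positive Tollens', burns with sooty flame, melting point low (predicts density above water, not density below water; predicts melting point high, not melting point low)
(C) is the only candidate with no mismatches.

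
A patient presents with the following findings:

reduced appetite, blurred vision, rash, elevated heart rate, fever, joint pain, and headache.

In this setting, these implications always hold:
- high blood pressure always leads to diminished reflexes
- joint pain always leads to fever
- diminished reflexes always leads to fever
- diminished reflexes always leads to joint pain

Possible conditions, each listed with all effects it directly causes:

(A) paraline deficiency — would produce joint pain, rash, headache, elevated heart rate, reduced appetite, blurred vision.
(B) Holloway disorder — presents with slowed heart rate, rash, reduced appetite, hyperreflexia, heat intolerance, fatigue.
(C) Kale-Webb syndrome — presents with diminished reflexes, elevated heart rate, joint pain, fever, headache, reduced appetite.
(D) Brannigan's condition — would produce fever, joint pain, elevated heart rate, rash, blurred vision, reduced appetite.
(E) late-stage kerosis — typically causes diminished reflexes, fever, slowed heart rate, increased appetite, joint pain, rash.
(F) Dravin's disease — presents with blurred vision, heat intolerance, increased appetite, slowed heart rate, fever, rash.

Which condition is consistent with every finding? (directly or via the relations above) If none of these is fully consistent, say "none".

Testing each hypothesis:
(A) paraline deficiency — reduced appetite yes; blurred vision yes; rash yes; elevated heart rate yes; fever yes (by joint pain → fever); joint pain yes; headache yes
(B) Holloway disorder — fails on blurred vision, elevated heart rate, fever, joint pain, headache (predicts slowed heart rate, not elevated heart rate)
(C) Kale-Webb syndrome — reduced appetite yes; blurred vision NO; rash NO; elevated heart rate yes; fever yes; joint pain yes; headache yes
(D) Brannigan's condition — reduced appetite yes; blurred vision yes; rash yes; elevated heart rate yes; fever yes; joint pain yes; headache NO
(E) late-stage kerosis — fails on reduced appetite, blurred vision, elevated heart rate, headache (predicts increased appetite, not reduced appetite; predicts slowed heart rate, not elevated heart rate)
(F) Dravin's disease — fails on reduced appetite, elevated heart rate, joint pain, headache (predicts increased appetite, not reduced appetite; predicts slowed heart rate, not elevated heart rate)
(A) alone accounts for all the evidence.

A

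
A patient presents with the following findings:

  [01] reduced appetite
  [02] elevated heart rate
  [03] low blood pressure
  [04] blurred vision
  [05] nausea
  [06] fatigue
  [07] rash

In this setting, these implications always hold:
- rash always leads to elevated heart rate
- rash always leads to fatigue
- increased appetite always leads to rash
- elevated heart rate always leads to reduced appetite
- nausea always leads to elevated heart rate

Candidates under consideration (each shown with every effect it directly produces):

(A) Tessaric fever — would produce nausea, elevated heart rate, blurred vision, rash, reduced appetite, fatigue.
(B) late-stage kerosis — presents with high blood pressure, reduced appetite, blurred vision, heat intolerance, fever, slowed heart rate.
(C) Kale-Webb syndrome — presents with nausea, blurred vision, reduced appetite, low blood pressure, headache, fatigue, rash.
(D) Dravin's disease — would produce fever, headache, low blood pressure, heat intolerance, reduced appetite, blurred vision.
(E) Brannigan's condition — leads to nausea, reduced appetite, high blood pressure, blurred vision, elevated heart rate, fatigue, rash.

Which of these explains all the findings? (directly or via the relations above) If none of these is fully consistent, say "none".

For each candidate, compare predicted effects to what was observed:
(A) Tessaric fever — reduced appetite ✓; elevated heart rate ✓; low blood pressure ✗; blurred vision ✓; nausea ✓; fatigue ✓; rash ✓
(B) late-stage kerosis — reduced appetite ✓; elevated heart rate ✗; low blood pressure ✗; blurred vision ✓; nausea ✗; fatigue ✗; rash ✗
(C) Kale-Webb syndrome — reduced appetite ✓; elevated heart rate ✓ (by nausea → elevated heart rate); low blood pressure ✓; blurred vision ✓; nausea ✓; fatigue ✓; rash ✓
(D) Dravin's disease — does not account for elevated heart rate, nausea, fatigue, rash
(E) Brannigan's condition — reduced appetite ✓; elevated heart rate ✓; low blood pressure ✗; blurred vision ✓; nausea ✓; fatigue ✓; rash ✓
(C) alone accounts for all the evidence.

C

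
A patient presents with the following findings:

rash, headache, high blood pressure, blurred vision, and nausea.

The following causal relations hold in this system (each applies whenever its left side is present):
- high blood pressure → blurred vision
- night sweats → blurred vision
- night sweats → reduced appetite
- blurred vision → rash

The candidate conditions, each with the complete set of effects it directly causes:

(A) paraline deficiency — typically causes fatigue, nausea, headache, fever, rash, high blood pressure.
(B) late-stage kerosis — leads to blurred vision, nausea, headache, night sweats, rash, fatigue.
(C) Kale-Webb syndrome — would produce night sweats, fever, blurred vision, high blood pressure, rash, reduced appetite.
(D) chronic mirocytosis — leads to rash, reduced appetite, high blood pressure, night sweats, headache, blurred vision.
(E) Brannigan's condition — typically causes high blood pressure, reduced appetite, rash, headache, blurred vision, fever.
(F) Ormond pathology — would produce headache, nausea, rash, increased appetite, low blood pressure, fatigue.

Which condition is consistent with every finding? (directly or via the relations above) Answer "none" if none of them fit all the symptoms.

Testing each hypothesis:
(A) paraline deficiency — accounts for every observation (blurred vision via high blood pressure → blurred vision)
(B) late-stage kerosis — rash +; headache +; high blood pressure -; blurred vision +; nausea +
(C) Kale-Webb syndrome — does not account for headache, nausea
(D) chronic mirocytosis — rash +; headache +; high blood pressure +; blurred vision +; nausea -
(E) Brannigan's condition — does not account for nausea
(F) Ormond pathology — fails on high blood pressure, blurred vision (predicts low blood pressure, not high blood pressure)
Only (A) is consistent with every observation.

A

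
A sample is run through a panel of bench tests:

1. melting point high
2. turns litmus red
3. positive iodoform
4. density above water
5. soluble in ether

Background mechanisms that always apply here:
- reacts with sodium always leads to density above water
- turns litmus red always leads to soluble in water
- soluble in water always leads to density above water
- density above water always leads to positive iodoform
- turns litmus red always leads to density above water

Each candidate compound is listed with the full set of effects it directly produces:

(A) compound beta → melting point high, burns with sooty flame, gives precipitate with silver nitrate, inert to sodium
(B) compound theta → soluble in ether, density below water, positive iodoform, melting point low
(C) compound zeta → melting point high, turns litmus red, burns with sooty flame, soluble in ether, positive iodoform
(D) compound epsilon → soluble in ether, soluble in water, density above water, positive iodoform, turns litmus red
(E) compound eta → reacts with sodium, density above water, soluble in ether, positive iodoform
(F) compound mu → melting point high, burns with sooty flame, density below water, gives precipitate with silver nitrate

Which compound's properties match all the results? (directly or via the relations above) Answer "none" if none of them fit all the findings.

C

Per-candidate check:
(A) compound beta — melting point high match; turns litmus red miss; positive iodoform miss; density above water miss; soluble in ether miss
(B) compound theta — fails on melting point high, turns litmus red, density above water (predicts melting point low, not melting point high; predicts density below water, not density above water)
(C) compound zeta — melting point high match; turns litmus red match; positive iodoform match; density above water match (via turns litmus red → density above water); soluble in ether match
(D) compound epsilon — does not account for melting point high
(E) compound eta — melting point high miss; turns litmus red miss; positive iodoform match; density above water match; soluble in ether match
(F) compound mu — melting point high match; turns litmus red miss; positive iodoform miss; density above water miss; soluble in ether miss
(C) alone accounts for all the evidence.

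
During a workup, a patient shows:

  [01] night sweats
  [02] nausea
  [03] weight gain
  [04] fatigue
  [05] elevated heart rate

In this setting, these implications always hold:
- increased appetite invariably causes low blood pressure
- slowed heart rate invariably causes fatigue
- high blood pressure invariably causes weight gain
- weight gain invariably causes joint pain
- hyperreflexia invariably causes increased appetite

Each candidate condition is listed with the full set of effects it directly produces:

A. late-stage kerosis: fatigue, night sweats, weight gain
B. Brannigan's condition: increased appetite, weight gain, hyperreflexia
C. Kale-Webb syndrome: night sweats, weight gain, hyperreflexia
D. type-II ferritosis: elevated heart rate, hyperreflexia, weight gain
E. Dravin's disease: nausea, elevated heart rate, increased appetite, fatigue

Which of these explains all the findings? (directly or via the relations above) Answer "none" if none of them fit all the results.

Testing each hypothesis:
(A) late-stage kerosis — does not account for nausea, elevated heart rate
(B) Brannigan's condition — night sweats miss; nausea miss; weight gain match; fatigue miss; elevated heart rate miss
(C) Kale-Webb syndrome — does not account for nausea, fatigue, elevated heart rate
(D) type-II ferritosis — night sweats miss; nausea miss; weight gain match; fatigue miss; elevated heart rate match
(E) Dravin's disease — does not account for night sweats, weight gain
None of the listed candidates fits everything.

none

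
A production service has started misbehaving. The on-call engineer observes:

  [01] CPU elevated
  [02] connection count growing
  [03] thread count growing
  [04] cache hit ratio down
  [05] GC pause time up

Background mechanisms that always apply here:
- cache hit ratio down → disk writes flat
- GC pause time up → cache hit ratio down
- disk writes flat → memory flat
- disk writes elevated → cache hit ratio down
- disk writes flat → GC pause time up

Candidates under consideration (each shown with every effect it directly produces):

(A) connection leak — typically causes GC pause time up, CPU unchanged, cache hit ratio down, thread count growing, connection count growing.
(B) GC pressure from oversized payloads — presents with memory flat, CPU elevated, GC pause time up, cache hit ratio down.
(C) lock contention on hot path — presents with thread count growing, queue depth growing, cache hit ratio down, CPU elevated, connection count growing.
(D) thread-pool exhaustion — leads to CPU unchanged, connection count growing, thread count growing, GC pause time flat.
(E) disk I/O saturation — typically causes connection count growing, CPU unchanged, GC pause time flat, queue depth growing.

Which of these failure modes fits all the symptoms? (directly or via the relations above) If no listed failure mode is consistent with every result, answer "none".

C

For each candidate, compare predicted effects to what was observed:
(A) connection leak — CPU elevated miss; connection count growing match; thread count growing match; cache hit ratio down match; GC pause time up match
(B) GC pressure from oversized payloads — does not account for connection count growing, thread count growing
(C) lock contention on hot path — accounts for every observation (GC pause time up via cache hit ratio down → disk writes flat → GC pause time up)
(D) thread-pool exhaustion — CPU elevated miss; connection count growing match; thread count growing match; cache hit ratio down miss; GC pause time up miss
(E) disk I/O saturation — CPU elevated miss; connection count growing match; thread count growing miss; cache hit ratio down miss; GC pause time up miss
(C) alone accounts for all the evidence.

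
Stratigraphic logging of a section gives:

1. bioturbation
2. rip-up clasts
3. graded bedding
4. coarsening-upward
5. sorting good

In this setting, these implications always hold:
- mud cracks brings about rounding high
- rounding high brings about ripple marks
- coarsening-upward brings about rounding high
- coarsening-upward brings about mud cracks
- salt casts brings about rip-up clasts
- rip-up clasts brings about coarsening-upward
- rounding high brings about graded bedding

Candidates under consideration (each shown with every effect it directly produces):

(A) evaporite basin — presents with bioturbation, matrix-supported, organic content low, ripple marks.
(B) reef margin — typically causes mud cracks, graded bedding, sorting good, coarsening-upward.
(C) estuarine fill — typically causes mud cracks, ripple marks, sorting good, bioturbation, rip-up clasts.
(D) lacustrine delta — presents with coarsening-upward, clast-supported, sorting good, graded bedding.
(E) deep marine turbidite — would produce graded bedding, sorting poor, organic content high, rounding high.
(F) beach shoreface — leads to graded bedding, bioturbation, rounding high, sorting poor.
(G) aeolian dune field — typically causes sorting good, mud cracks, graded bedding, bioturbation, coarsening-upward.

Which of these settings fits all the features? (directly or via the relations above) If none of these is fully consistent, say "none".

Testing each hypothesis:
(A) evaporite basin — bioturbation match; rip-up clasts miss; graded bedding miss; coarsening-upward miss; sorting good miss
(B) reef margin — does not account for bioturbation, rip-up clasts
(C) estuarine fill — accounts for every observation (graded bedding through mud cracks → rounding high → graded bedding)
(D) lacustrine delta — bioturbation miss; rip-up clasts miss; graded bedding match; coarsening-upward match; sorting good match
(E) deep marine turbidite — fails on bioturbation, rip-up clasts, coarsening-upward, sorting good (predicts sorting poor, not sorting good)
(F) beach shoreface — fails on rip-up clasts, coarsening-upward, sorting good (predicts sorting poor, not sorting good)
(G) aeolian dune field — does not account for rip-up clasts
(C) is the only candidate with no mismatches.

C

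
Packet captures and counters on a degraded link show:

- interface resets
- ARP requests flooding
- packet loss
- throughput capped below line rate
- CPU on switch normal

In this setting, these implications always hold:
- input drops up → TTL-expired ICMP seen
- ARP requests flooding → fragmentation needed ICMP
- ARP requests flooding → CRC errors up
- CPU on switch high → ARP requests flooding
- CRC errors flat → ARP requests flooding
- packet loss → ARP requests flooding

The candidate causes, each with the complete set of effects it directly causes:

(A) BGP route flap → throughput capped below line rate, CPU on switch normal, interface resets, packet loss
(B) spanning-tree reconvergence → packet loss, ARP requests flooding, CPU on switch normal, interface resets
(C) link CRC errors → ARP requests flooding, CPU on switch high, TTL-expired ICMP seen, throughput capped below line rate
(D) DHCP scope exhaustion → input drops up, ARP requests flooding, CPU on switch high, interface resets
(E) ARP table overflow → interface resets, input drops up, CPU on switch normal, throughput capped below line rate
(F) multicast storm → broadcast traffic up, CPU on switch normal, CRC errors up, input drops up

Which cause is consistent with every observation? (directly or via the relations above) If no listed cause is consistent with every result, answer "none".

A

Checking each candidate against the observations:
(A) BGP route flap — interface resets ✓; ARP requests flooding ✓ (through packet loss → ARP requests flooding); packet loss ✓; throughput capped below line rate ✓; CPU on switch normal ✓
(B) spanning-tree reconvergence — does not account for throughput capped below line rate
(C) link CRC errors — fails on interface resets, packet loss, CPU on switch normal (predicts CPU on switch high, not CPU on switch normal)
(D) DHCP scope exhaustion — interface resets ✓; ARP requests flooding ✓; packet loss ✗; throughput capped below line rate ✗; CPU on switch normal ✗
(E) ARP table overflow — does not account for ARP requests flooding, packet loss
(F) multicast storm — does not account for interface resets, ARP requests flooding, packet loss, throughput capped below line rate
(A) alone accounts for all the evidence.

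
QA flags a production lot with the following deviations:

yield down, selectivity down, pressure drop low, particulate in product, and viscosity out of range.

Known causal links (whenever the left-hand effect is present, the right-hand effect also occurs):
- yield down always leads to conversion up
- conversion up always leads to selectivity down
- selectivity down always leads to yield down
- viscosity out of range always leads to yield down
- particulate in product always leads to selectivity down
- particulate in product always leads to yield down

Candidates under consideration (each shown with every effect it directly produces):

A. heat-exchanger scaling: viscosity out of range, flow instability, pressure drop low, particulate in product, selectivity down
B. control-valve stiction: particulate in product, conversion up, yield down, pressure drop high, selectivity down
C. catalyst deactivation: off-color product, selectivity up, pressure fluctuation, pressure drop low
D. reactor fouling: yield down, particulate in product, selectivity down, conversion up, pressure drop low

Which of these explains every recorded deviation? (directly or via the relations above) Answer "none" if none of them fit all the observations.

Checking each candidate against the observations:
(A) heat-exchanger scaling — yield down yes (through selectivity down → yield down); selectivity down yes; pressure drop low yes; particulate in product yes; viscosity out of range yes
(B) control-valve stiction — yield down yes; selectivity down yes; pressure drop low NO; particulate in product yes; viscosity out of range NO
(C) catalyst deactivation — fails on yield down, selectivity down, particulate in product, viscosity out of range (predicts selectivity up, not selectivity down)
(D) reactor fouling — yield down yes; selectivity down yes; pressure drop low yes; particulate in product yes; viscosity out of range NO
(A) is the only candidate with no mismatches.

A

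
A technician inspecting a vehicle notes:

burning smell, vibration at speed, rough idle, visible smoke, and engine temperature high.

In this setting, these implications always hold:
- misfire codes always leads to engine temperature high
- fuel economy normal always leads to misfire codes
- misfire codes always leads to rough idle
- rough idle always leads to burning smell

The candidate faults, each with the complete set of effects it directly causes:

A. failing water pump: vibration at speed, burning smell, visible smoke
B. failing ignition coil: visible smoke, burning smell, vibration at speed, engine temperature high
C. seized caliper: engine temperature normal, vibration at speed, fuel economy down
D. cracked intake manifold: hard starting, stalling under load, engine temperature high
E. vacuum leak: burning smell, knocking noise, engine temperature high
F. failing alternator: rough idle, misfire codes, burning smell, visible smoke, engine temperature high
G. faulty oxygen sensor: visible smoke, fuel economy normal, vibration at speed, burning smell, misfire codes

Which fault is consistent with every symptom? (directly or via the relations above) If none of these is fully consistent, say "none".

G

Testing each hypothesis:
(A) failing water pump — burning smell yes; vibration at speed yes; rough idle NO; visible smoke yes; engine temperature high NO
(B) failing ignition coil — does not account for rough idle
(C) seized caliper — burning smell NO; vibration at speed yes; rough idle NO; visible smoke NO; engine temperature high NO
(D) cracked intake manifold — does not account for burning smell, vibration at speed, rough idle, visible smoke
(E) vacuum leak — does not account for vibration at speed, rough idle, visible smoke
(F) failing alternator — burning smell yes; vibration at speed NO; rough idle yes; visible smoke yes; engine temperature high yes
(G) faulty oxygen sensor — burning smell yes; vibration at speed yes; rough idle yes (by misfire codes → rough idle); visible smoke yes; engine temperature high yes (by misfire codes → engine temperature high)
(G) alone accounts for all the evidence.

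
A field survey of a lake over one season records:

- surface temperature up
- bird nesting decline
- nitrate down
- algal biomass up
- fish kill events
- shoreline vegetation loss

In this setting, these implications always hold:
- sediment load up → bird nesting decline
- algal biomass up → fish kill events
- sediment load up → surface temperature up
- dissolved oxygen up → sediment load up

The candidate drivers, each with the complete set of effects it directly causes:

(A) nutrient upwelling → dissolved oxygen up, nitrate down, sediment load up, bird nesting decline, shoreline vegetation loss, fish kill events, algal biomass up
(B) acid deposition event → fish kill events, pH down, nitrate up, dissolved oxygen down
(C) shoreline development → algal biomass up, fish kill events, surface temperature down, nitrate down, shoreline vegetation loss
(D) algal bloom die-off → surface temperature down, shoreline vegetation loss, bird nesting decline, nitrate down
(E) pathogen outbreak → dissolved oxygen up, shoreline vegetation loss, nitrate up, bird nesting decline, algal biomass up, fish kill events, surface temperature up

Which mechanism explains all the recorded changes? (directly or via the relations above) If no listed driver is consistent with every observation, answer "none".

A

Checking each candidate against the observations:
(A) nutrient upwelling — surface temperature up + (through sediment load up → surface temperature up); bird nesting decline +; nitrate down +; algal biomass up +; fish kill events +; shoreline vegetation loss +
(B) acid deposition event — surface temperature up -; bird nesting decline -; nitrate down -; algal biomass up -; fish kill events +; shoreline vegetation loss -
(C) shoreline development — surface temperature up -; bird nesting decline -; nitrate down +; algal biomass up +; fish kill events +; shoreline vegetation loss +
(D) algal bloom die-off — fails on surface temperature up, algal biomass up, fish kill events (predicts surface temperature down, not surface temperature up)
(E) pathogen outbreak — surface temperature up +; bird nesting decline +; nitrate down -; algal biomass up +; fish kill events +; shoreline vegetation loss +
(A) alone accounts for all the evidence.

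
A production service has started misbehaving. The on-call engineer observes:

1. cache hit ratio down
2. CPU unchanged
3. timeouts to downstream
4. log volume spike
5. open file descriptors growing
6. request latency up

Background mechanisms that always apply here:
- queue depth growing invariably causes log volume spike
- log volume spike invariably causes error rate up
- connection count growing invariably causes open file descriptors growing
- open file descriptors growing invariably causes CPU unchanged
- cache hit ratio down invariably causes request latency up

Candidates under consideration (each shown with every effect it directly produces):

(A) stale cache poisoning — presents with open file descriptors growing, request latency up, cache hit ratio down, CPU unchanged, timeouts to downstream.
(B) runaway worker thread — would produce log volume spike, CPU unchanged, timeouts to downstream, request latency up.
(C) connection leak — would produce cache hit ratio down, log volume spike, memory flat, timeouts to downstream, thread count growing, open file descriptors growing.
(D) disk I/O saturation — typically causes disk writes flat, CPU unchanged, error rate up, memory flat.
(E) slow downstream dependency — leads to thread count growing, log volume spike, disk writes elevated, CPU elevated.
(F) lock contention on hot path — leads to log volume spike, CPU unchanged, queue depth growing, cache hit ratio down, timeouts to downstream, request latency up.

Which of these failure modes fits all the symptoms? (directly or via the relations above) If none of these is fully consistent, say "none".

Checking each candidate against the observations:
(A) stale cache poisoning — cache hit ratio down ✓; CPU unchanged ✓; timeouts to downstream ✓; log volume spike ✗; open file descriptors growing ✓; request latency up ✓
(B) runaway worker thread — cache hit ratio down ✗; CPU unchanged ✓; timeouts to downstream ✓; log volume spike ✓; open file descriptors growing ✗; request latency up ✓
(C) connection leak — cache hit ratio down ✓; CPU unchanged ✓ (via open file descriptors growing → CPU unchanged); timeouts to downstream ✓; log volume spike ✓; open file descriptors growing ✓; request latency up ✓ (via cache hit ratio down → request latency up)
(D) disk I/O saturation — does not account for cache hit ratio down, timeouts to downstream, log volume spike, open file descriptors growing, request latency up
(E) slow downstream dependency — fails on cache hit ratio down, CPU unchanged, timeouts to downstream, open file descriptors growing, request latency up (predicts CPU elevated, not CPU unchanged)
(F) lock contention on hot path — cache hit ratio down ✓; CPU unchanged ✓; timeouts to downstream ✓; log volume spike ✓; open file descriptors growing ✗; request latency up ✓
(C) alone accounts for all the evidence.

C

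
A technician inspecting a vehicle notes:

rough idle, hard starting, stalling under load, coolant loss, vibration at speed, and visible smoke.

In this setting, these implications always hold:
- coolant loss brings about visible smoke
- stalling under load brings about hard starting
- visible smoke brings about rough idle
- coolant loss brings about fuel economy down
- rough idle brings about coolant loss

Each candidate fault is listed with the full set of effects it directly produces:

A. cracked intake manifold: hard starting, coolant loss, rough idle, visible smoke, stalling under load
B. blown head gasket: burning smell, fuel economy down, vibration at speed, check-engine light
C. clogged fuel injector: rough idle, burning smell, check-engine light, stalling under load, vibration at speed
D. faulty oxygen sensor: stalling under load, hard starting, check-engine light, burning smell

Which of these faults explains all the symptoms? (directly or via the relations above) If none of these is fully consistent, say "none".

Checking each candidate against the observations:
(A) cracked intake manifold — does not account for vibration at speed
(B) blown head gasket — rough idle ✗; hard starting ✗; stalling under load ✗; coolant loss ✗; vibration at speed ✓; visible smoke ✗
(C) clogged fuel injector — accounts for every observation (hard starting by stalling under load → hard starting)
(D) faulty oxygen sensor — does not account for rough idle, coolant loss, vibration at speed, visible smoke
(C) alone accounts for all the evidence.

C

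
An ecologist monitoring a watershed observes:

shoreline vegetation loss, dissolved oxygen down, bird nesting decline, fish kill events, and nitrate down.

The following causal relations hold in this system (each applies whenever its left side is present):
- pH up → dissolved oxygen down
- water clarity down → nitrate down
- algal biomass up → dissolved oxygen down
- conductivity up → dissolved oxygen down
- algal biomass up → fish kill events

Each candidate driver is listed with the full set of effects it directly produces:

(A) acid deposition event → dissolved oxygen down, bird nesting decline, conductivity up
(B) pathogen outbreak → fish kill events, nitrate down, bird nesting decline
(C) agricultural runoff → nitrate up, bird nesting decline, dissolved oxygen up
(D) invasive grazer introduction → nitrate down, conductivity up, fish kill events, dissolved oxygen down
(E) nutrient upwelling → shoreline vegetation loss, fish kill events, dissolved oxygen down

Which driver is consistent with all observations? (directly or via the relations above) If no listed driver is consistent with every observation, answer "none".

none

Checking each candidate against the observations:
(A) acid deposition event — shoreline vegetation loss -; dissolved oxygen down +; bird nesting decline +; fish kill events -; nitrate down -
(B) pathogen outbreak — shoreline vegetation loss -; dissolved oxygen down -; bird nesting decline +; fish kill events +; nitrate down +
(C) agricultural runoff — shoreline vegetation loss -; dissolved oxygen down -; bird nesting decline +; fish kill events -; nitrate down -
(D) invasive grazer introduction — does not account for shoreline vegetation loss, bird nesting decline
(E) nutrient upwelling — shoreline vegetation loss +; dissolved oxygen down +; bird nesting decline -; fish kill events +; nitrate down -
Every candidate fails on at least one observation.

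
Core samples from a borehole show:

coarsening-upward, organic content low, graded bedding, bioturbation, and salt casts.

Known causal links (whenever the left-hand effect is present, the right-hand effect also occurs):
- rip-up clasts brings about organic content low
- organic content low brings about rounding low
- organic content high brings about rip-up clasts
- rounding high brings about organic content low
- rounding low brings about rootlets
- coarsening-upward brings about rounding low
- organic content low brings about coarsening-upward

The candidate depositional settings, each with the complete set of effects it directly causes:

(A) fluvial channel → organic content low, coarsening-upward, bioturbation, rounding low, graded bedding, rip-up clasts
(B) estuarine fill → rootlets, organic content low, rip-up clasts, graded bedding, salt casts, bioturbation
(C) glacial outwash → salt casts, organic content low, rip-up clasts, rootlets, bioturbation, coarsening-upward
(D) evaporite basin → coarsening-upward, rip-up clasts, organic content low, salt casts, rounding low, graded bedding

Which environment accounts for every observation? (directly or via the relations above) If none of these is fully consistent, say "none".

B

For each candidate, compare predicted effects to what was observed:
(A) fluvial channel — coarsening-upward match; organic content low match; graded bedding match; bioturbation match; salt casts miss
(B) estuarine fill — accounts for every observation (coarsening-upward through organic content low → coarsening-upward)
(C) glacial outwash — does not account for graded bedding
(D) evaporite basin — does not account for bioturbation
Only (B) is consistent with every observation.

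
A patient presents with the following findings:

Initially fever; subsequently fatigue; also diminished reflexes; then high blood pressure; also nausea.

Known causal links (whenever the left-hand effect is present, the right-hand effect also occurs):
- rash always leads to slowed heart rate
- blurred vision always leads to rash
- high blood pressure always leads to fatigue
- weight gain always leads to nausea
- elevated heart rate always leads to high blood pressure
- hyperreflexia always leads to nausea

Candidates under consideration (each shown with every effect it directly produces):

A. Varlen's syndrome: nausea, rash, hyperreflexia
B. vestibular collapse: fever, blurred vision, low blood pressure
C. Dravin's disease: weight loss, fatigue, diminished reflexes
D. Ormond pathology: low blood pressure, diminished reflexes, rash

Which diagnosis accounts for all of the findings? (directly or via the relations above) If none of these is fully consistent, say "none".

Checking each candidate against the observations:
(A) Varlen's syndrome — fever ✗; fatigue ✗; diminished reflexes ✗; high blood pressure ✗; nausea ✓
(B) vestibular collapse — fails on fatigue, diminished reflexes, high blood pressure, nausea (predicts low blood pressure, not high blood pressure)
(C) Dravin's disease — fever ✗; fatigue ✓; diminished reflexes ✓; high blood pressure ✗; nausea ✗
(D) Ormond pathology — fever ✗; fatigue ✗; diminished reflexes ✓; high blood pressure ✗; nausea ✗
No candidate is consistent with all observations.

none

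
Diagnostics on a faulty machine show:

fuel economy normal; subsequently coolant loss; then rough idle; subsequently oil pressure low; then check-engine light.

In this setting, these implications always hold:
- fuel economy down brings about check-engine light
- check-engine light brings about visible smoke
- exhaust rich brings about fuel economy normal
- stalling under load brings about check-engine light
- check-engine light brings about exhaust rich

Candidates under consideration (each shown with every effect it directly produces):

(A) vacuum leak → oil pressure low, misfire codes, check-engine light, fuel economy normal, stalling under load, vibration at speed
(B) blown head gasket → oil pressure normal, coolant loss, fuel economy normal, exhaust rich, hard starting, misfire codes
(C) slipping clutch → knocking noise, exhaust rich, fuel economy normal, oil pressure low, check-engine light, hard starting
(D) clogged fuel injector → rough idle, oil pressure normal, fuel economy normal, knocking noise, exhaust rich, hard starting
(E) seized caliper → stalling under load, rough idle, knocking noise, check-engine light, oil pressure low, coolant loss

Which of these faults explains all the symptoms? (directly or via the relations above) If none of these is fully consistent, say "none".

For each candidate, compare predicted effects to what was observed:
(A) vacuum leak — fuel economy normal yes; coolant loss NO; rough idle NO; oil pressure low yes; check-engine light yes
(B) blown head gasket — fails on rough idle, oil pressure low, check-engine light (predicts oil pressure normal, not oil pressure low)
(C) slipping clutch — does not account for coolant loss, rough idle
(D) clogged fuel injector — fuel economy normal yes; coolant loss NO; rough idle yes; oil pressure low NO; check-engine light NO
(E) seized caliper — fuel economy normal yes (via check-engine light → exhaust rich → fuel economy normal); coolant loss yes; rough idle yes; oil pressure low yes; check-engine light yes
Only (E) is consistent with every observation.

E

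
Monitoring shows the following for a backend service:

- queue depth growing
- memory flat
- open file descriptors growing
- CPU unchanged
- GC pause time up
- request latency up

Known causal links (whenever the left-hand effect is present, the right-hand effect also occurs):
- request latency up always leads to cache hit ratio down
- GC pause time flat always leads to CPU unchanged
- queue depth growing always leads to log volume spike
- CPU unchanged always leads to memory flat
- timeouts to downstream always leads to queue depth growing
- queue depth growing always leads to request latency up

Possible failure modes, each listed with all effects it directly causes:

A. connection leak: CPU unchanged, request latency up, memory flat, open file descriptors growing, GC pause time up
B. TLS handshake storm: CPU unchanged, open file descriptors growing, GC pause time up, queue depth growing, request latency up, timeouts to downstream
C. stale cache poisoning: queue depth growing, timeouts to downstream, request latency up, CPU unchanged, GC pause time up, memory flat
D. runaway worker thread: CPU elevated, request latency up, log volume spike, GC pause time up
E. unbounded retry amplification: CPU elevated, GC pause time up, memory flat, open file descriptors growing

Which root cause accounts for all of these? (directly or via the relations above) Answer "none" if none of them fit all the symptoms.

B

Testing each hypothesis:
(A) connection leak — does not account for queue depth growing
(B) TLS handshake storm — queue depth growing match; memory flat match (by CPU unchanged → memory flat); open file descriptors growing match; CPU unchanged match; GC pause time up match; request latency up match
(C) stale cache poisoning — queue depth growing match; memory flat match; open file descriptors growing miss; CPU unchanged match; GC pause time up match; request latency up match
(D) runaway worker thread — fails on queue depth growing, memory flat, open file descriptors growing, CPU unchanged (predicts CPU elevated, not CPU unchanged)
(E) unbounded retry amplification — fails on queue depth growing, CPU unchanged, request latency up (predicts CPU elevated, not CPU unchanged)
Only (B) is consistent with every observation.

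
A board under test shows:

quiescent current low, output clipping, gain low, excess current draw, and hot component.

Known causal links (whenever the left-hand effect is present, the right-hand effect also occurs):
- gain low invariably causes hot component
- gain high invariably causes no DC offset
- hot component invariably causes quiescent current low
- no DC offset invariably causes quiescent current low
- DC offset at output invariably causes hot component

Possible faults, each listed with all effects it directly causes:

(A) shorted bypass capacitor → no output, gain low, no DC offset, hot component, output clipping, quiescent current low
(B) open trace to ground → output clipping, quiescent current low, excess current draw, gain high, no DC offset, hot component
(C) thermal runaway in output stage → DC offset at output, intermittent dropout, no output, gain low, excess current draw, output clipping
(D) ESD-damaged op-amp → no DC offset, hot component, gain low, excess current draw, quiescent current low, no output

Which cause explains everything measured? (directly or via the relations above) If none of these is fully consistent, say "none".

C

Testing each hypothesis:
(A) shorted bypass capacitor — quiescent current low ✓; output clipping ✓; gain low ✓; excess current draw ✗; hot component ✓
(B) open trace to ground — fails on gain low (predicts gain high, not gain low)
(C) thermal runaway in output stage — quiescent current low ✓ (by gain low → hot component → quiescent current low); output clipping ✓; gain low ✓; excess current draw ✓; hot component ✓ (by gain low → hot component)
(D) ESD-damaged op-amp — quiescent current low ✓; output clipping ✗; gain low ✓; excess current draw ✓; hot component ✓
(C) alone accounts for all the evidence.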